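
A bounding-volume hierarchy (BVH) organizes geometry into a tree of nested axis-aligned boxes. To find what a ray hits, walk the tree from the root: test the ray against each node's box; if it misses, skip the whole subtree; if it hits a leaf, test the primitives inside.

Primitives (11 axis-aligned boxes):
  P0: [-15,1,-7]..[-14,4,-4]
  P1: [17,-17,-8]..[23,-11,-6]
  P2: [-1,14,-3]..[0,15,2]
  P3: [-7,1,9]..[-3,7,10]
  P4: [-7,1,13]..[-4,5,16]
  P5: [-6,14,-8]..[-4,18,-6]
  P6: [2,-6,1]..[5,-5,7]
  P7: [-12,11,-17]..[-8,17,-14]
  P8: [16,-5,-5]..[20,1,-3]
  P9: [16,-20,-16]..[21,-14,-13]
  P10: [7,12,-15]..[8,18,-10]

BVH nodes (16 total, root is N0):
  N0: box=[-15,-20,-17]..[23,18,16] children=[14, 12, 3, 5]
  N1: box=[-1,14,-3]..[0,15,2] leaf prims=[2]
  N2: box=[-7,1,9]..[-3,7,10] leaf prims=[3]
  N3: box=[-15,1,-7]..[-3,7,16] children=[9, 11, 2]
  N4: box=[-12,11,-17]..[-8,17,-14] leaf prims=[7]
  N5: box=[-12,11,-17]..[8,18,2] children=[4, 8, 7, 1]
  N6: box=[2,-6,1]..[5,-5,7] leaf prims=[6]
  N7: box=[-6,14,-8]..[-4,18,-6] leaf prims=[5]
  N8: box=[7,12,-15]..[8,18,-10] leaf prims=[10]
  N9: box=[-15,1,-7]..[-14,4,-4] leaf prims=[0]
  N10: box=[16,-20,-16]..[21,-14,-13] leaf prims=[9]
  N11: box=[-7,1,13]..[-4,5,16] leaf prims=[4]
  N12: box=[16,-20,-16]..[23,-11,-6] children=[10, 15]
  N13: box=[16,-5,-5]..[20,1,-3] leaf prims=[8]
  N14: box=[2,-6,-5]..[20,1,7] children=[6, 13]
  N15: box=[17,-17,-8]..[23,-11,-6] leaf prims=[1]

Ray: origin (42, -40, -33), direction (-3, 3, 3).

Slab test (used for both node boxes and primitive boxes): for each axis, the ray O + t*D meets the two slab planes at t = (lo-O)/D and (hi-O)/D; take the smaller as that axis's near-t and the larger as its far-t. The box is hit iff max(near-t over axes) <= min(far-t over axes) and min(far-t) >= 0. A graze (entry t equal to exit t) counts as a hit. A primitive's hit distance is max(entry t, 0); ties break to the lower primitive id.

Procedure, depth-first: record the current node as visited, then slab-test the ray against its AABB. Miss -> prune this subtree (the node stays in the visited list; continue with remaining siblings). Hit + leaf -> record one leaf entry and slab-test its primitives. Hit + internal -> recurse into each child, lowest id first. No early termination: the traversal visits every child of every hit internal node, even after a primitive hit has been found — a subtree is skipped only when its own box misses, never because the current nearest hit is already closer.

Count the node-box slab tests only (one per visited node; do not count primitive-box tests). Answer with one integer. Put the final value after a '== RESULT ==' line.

Traverse from the root:
N0 x:[19/3,19] y:[20/3,58/3] z:[16/3,49/3] -> hit [20/3,49/3], descend [3, 5, 12, 14]
  N3 x:[15,19] y:[41/3,47/3] z:[26/3,49/3] -> hit [15,47/3], descend [2, 9, 11]
    N2 x:[15,49/3] y:[41/3,47/3] z:[14,43/3] -> miss, prune
    N9 x:[56/3,19] y:[41/3,44/3] z:[26/3,29/3] -> miss, prune
    N11 x:[46/3,49/3] y:[41/3,15] z:[46/3,49/3] -> miss, prune
  N5 x:[34/3,18] y:[17,58/3] z:[16/3,35/3] -> miss, prune
  N12 x:[19/3,26/3] y:[20/3,29/3] z:[17/3,9] -> hit [20/3,26/3], descend [10, 15]
    N10 x:[7,26/3] y:[20/3,26/3] z:[17/3,20/3] -> miss, prune
    N15 x:[19/3,25/3] y:[23/3,29/3] z:[25/3,9] -> hit [25/3,25/3] leaf, test {P1@t=25/3}
  N14 x:[22/3,40/3] y:[34/3,41/3] z:[28/3,40/3] -> hit [34/3,40/3], descend [6, 13]
    N6 x:[37/3,40/3] y:[34/3,35/3] z:[34/3,40/3] -> miss, prune
    N13 x:[22/3,26/3] y:[35/3,41/3] z:[28/3,10] -> miss, prune

Visited [0, 3, 2, 9, 11, 5, 12, 10, 15, 14, 6, 13]. Tests: 12 box, 1 leaf. Nearest: P1.

== RESULT ==
12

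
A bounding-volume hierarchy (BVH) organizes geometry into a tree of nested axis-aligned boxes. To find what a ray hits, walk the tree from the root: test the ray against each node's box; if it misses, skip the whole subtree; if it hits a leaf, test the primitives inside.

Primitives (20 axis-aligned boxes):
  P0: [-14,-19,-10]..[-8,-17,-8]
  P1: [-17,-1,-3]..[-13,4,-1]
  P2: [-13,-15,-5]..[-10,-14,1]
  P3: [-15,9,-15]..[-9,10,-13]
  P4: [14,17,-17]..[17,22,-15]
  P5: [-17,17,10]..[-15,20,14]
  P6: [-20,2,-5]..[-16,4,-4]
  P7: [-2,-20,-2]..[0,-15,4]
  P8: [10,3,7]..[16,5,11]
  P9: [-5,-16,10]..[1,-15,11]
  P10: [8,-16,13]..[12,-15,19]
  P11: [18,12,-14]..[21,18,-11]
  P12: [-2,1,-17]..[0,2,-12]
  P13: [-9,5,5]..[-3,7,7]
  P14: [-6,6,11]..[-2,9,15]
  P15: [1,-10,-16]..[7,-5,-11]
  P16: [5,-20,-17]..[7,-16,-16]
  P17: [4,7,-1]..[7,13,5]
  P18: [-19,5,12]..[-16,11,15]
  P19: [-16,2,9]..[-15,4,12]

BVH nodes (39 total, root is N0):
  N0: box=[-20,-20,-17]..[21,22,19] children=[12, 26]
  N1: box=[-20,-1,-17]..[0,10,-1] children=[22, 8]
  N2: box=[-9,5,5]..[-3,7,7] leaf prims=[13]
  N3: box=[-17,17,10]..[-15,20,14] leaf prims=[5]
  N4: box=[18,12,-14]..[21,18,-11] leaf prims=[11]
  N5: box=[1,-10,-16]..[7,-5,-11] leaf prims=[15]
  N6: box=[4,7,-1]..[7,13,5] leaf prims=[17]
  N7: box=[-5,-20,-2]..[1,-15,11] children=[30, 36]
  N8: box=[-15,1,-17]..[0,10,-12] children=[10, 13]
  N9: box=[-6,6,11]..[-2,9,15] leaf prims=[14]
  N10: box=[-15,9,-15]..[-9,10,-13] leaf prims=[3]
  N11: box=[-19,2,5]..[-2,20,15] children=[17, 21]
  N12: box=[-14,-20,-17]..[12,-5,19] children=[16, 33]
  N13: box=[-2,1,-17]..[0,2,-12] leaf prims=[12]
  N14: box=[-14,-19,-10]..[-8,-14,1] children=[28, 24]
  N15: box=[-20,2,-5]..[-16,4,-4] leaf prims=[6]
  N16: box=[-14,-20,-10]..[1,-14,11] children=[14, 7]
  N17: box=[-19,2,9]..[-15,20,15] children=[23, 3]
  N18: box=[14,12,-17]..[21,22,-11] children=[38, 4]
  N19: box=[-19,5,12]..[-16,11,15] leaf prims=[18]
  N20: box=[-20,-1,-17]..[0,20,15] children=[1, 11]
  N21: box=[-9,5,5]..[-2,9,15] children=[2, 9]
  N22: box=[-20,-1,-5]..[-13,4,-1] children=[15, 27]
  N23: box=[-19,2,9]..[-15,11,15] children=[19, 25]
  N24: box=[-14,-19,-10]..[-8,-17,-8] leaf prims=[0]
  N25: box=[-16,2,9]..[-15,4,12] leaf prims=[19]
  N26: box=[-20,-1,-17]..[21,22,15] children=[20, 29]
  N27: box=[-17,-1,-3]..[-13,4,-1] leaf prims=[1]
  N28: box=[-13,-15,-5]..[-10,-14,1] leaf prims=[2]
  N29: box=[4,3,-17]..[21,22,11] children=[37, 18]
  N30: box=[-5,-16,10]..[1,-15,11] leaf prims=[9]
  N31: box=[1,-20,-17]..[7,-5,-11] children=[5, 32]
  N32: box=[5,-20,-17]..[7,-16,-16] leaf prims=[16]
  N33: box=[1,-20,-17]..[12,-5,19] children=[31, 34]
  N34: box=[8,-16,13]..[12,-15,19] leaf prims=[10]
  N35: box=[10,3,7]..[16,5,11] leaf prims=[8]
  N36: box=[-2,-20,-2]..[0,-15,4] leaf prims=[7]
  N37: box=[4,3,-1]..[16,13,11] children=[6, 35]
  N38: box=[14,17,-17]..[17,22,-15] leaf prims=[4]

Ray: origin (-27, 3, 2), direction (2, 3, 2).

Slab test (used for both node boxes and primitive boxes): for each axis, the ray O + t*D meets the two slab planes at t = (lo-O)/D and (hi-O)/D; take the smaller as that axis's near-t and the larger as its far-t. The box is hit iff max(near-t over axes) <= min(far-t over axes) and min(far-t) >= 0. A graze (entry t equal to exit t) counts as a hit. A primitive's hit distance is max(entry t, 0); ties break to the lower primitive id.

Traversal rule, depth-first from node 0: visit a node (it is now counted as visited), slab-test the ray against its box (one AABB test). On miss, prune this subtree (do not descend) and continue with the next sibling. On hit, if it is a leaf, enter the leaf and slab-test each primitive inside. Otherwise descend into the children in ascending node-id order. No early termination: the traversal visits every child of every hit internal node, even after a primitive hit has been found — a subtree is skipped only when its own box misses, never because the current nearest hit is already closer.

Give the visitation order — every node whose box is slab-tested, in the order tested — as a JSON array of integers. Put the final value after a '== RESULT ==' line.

Trace the traversal:
N0 x:[7/2,24] y:[-23/3,19/3] z:[-19/2,17/2] -> hit [7/2,19/3], descend [12, 26]
  N12 x:[13/2,39/2] y:[-23/3,-8/3] z:[-19/2,17/2] -> miss, prune
  N26 x:[7/2,24] y:[-4/3,19/3] z:[-19/2,13/2] -> hit [7/2,19/3], descend [20, 29]
    N20 x:[7/2,27/2] y:[-4/3,17/3] z:[-19/2,13/2] -> hit [7/2,17/3], descend [1, 11]
      N1 x:[7/2,27/2] y:[-4/3,7/3] z:[-19/2,-3/2] -> miss, prune
      N11 x:[4,25/2] y:[-1/3,17/3] z:[3/2,13/2] -> hit [4,17/3], descend [17, 21]
        N17 x:[4,6] y:[-1/3,17/3] z:[7/2,13/2] -> hit [4,17/3], descend [3, 23]
          N3 x:[5,6] y:[14/3,17/3] z:[4,6] -> hit [5,17/3] leaf, test {P5@t=5}
          N23 x:[4,6] y:[-1/3,8/3] z:[7/2,13/2] -> miss, prune
        N21 x:[9,25/2] y:[2/3,2] z:[3/2,13/2] -> miss, prune
    N29 x:[31/2,24] y:[0,19/3] z:[-19/2,9/2] -> miss, prune

11 AABB tests over nodes [0, 12, 26, 20, 1, 11, 17, 3, 23, 21, 29]; 1 leaf entered; closest P5.

== RESULT ==
[0, 12, 26, 20, 1, 11, 17, 3, 23, 21, 29]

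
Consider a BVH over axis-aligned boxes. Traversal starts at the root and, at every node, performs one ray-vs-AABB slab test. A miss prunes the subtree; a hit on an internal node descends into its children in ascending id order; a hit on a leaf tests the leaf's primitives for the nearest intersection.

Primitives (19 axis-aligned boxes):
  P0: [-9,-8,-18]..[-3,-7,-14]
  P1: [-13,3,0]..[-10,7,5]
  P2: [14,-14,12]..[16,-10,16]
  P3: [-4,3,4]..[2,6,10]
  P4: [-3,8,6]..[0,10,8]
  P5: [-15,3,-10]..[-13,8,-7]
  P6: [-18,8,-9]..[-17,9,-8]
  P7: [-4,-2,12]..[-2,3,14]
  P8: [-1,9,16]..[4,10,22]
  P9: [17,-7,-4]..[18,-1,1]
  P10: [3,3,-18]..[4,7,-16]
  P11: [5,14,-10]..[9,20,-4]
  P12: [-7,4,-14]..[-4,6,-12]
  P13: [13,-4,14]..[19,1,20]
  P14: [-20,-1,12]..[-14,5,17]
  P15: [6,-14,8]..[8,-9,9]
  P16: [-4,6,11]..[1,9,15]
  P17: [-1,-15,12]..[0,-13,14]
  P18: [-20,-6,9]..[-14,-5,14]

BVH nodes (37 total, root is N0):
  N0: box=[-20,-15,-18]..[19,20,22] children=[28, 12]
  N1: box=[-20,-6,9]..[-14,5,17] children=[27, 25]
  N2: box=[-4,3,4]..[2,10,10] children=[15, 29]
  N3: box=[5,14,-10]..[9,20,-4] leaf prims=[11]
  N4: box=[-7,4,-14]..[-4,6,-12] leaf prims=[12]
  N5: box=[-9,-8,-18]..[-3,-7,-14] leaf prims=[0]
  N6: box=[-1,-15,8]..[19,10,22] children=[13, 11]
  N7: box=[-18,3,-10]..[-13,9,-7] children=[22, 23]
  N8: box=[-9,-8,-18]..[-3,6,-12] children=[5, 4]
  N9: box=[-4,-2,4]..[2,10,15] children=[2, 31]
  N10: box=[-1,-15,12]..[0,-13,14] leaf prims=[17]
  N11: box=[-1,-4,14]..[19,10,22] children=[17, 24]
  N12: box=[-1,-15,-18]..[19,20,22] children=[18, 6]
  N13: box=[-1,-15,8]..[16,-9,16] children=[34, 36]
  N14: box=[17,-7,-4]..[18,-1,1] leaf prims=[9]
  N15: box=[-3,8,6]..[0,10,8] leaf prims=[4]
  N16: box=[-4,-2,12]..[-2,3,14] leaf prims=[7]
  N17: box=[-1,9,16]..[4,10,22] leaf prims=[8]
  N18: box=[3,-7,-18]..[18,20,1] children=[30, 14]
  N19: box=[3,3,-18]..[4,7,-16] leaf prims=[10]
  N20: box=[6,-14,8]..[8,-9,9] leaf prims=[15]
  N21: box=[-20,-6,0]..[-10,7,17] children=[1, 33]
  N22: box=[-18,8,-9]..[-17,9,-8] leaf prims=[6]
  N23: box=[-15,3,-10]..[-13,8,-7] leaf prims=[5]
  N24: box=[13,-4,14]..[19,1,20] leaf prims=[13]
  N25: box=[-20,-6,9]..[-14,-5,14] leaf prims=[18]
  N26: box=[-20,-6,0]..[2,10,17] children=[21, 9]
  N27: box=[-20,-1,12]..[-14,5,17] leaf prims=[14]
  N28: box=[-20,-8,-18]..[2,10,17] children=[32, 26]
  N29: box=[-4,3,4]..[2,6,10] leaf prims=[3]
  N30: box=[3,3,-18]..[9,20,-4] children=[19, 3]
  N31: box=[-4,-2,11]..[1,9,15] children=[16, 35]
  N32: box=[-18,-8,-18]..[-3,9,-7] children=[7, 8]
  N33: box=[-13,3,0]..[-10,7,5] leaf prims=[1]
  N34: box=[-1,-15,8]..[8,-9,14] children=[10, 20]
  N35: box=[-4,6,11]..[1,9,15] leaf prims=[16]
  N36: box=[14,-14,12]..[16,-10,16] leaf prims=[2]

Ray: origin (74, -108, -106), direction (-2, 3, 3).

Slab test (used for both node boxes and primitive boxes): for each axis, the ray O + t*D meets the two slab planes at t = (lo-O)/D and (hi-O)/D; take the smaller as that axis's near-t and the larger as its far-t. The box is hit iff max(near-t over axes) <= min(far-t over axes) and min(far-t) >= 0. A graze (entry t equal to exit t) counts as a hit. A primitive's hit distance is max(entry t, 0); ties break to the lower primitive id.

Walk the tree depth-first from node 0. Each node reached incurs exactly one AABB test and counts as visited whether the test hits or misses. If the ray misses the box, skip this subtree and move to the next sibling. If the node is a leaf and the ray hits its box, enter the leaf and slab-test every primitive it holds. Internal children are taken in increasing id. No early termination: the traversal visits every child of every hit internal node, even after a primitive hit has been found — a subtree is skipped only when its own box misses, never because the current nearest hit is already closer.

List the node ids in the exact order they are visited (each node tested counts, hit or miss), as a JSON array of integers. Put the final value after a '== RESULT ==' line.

Trace the traversal:
N0 x:[55/2,47] y:[31,128/3] z:[88/3,128/3] -> hit [31,128/3], descend [12, 28]
  N12 x:[55/2,75/2] y:[31,128/3] z:[88/3,128/3] -> hit [31,75/2], descend [6, 18]
    N6 x:[55/2,75/2] y:[31,118/3] z:[38,128/3] -> miss, prune
    N18 x:[28,71/2] y:[101/3,128/3] z:[88/3,107/3] -> hit [101/3,71/2], descend [14, 30]
      N14 x:[28,57/2] y:[101/3,107/3] z:[34,107/3] -> miss, prune
      N30 x:[65/2,71/2] y:[37,128/3] z:[88/3,34] -> miss, prune
  N28 x:[36,47] y:[100/3,118/3] z:[88/3,41] -> hit [36,118/3], descend [26, 32]
    N26 x:[36,47] y:[34,118/3] z:[106/3,41] -> hit [36,118/3], descend [9, 21]
      N9 x:[36,39] y:[106/3,118/3] z:[110/3,121/3] -> hit [110/3,39], descend [2, 31]
        N2 x:[36,39] y:[37,118/3] z:[110/3,116/3] -> hit [37,116/3], descend [15, 29]
          N15 x:[37,77/2] y:[116/3,118/3] z:[112/3,38] -> miss, prune
          N29 x:[36,39] y:[37,38] z:[110/3,116/3] -> hit [37,38] leaf, test {P3@t=37}
        N31 x:[73/2,39] y:[106/3,39] z:[39,121/3] -> hit [39,39], descend [16, 35]
          N16 x:[38,39] y:[106/3,37] z:[118/3,40] -> miss, prune
          N35 x:[73/2,39] y:[38,39] z:[39,121/3] -> hit [39,39] leaf, test {P16@t=39}
      N21 x:[42,47] y:[34,115/3] z:[106/3,41] -> miss, prune
    N32 x:[77/2,46] y:[100/3,39] z:[88/3,33] -> miss, prune

Visited [0, 12, 6, 18, 14, 30, 28, 26, 9, 2, 15, 29, 31, 16, 35, 21, 32]. Tests: 17 box, 2 leaf. Nearest: P3.

== RESULT ==
[0, 12, 6, 18, 14, 30, 28, 26, 9, 2, 15, 29, 31, 16, 35, 21, 32]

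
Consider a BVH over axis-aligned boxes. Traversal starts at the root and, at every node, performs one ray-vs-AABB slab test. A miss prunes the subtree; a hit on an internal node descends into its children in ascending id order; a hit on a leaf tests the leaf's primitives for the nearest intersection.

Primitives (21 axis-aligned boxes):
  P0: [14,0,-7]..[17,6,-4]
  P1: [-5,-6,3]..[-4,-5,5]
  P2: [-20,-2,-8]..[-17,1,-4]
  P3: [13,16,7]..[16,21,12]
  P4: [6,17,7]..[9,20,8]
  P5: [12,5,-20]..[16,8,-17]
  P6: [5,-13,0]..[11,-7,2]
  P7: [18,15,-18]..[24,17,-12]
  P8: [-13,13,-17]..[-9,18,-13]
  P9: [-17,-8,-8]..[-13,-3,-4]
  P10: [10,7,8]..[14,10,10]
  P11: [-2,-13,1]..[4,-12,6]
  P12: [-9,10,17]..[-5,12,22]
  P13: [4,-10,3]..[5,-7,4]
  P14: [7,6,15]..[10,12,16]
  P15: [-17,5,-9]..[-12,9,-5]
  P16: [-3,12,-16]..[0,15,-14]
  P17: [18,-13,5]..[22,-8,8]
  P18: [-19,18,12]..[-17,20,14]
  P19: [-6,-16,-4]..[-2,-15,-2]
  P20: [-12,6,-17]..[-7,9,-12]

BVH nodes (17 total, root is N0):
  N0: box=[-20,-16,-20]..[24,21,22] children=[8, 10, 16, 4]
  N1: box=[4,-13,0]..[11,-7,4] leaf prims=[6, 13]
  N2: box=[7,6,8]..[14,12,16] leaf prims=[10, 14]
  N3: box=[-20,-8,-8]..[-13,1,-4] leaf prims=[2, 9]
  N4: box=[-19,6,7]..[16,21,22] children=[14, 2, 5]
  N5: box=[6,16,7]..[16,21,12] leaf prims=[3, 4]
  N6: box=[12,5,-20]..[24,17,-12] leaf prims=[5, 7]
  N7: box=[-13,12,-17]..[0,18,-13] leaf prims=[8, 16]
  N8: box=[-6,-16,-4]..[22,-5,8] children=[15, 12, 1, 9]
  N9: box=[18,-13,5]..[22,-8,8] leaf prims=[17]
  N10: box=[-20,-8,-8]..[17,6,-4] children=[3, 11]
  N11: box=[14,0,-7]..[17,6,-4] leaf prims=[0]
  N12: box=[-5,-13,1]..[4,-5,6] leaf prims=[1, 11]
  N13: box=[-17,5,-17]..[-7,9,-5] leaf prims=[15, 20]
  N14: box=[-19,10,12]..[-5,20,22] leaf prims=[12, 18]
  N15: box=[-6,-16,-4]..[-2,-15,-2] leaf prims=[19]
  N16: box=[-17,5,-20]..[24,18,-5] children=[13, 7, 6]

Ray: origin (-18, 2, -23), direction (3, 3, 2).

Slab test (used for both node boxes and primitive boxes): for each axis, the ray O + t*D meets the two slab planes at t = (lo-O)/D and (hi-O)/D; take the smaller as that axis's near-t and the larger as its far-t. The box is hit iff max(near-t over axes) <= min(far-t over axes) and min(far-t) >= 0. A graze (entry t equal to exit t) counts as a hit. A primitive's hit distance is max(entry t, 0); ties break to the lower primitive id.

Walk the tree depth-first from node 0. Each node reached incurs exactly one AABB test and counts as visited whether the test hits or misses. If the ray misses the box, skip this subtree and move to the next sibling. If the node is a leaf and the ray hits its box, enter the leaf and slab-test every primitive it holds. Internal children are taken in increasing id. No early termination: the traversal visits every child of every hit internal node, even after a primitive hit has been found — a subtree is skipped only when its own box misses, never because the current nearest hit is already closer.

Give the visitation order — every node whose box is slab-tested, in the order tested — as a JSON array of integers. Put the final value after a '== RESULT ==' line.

Traverse from the root:
N0 x:[-2/3,14] y:[-6,19/3] z:[3/2,45/2] -> hit [3/2,19/3], descend [4, 8, 10, 16]
  N4 x:[-1/3,34/3] y:[4/3,19/3] z:[15,45/2] -> miss, prune
  N8 x:[4,40/3] y:[-6,-7/3] z:[19/2,31/2] -> miss, prune
  N10 x:[-2/3,35/3] y:[-10/3,4/3] z:[15/2,19/2] -> miss, prune
  N16 x:[1/3,14] y:[1,16/3] z:[3/2,9] -> hit [3/2,16/3], descend [6, 7, 13]
    N6 x:[10,14] y:[1,5] z:[3/2,11/2] -> miss, prune
    N7 x:[5/3,6] y:[10/3,16/3] z:[3,5] -> hit [10/3,5] leaf, test {P8(miss), P16(miss)}
    N13 x:[1/3,11/3] y:[1,7/3] z:[3,9] -> miss, prune

Summary -> nodes [0, 4, 8, 10, 16, 6, 7, 13]; box-tests=8; leaf-entries=1; first=miss

== RESULT ==
[0, 4, 8, 10, 16, 6, 7, 13]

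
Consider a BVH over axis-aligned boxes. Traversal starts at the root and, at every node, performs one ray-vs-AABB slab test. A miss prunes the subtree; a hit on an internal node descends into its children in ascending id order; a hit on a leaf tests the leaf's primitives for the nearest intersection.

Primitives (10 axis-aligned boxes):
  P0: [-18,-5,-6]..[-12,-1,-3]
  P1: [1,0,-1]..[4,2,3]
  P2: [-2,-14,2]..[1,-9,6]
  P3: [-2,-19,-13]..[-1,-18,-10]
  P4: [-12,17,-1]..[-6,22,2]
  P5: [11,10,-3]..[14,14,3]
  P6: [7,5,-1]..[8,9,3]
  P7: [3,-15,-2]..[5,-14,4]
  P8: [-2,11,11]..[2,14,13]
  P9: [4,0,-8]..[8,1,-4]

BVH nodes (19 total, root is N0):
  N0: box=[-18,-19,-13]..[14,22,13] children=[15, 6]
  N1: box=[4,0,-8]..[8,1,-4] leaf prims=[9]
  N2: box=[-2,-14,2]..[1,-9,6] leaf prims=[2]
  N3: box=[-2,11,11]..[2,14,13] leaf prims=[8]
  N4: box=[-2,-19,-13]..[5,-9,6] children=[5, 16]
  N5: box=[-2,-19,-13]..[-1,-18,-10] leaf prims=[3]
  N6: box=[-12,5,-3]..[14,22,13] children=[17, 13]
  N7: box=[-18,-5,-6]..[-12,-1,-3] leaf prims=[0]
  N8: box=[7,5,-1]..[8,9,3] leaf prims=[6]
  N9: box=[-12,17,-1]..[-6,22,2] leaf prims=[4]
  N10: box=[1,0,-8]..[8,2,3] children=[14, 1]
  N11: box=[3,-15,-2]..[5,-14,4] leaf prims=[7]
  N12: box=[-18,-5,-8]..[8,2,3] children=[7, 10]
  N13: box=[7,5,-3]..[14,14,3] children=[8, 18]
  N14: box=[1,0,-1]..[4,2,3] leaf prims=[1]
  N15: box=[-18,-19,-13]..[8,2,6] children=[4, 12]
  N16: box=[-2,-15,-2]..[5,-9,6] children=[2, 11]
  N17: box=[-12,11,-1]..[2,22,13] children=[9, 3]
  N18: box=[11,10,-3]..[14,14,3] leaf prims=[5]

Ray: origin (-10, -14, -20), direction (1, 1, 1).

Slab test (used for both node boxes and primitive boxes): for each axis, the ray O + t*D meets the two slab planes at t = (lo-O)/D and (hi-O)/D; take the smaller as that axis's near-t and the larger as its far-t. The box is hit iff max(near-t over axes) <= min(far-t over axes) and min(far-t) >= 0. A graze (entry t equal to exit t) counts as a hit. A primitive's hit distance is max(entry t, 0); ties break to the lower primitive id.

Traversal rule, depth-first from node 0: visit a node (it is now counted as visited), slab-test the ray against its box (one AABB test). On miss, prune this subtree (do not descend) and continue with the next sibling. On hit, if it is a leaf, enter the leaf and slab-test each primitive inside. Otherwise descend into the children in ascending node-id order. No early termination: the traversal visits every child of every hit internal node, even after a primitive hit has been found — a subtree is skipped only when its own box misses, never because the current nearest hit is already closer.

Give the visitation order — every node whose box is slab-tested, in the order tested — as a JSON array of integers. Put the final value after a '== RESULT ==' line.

Walk:
N0 x:[-8,24] y:[-5,36] z:[7,33] -> hit [7,24], descend [6, 15]
  N6 x:[-2,24] y:[19,36] z:[17,33] -> hit [19,24], descend [13, 17]
    N13 x:[17,24] y:[19,28] z:[17,23] -> hit [19,23], descend [8, 18]
      N8 x:[17,18] y:[19,23] z:[19,23] -> miss, prune
      N18 x:[21,24] y:[24,28] z:[17,23] -> miss, prune
    N17 x:[-2,12] y:[25,36] z:[19,33] -> miss, prune
  N15 x:[-8,18] y:[-5,16] z:[7,26] -> hit [7,16], descend [4, 12]
    N4 x:[8,15] y:[-5,5] z:[7,26] -> miss, prune
    N12 x:[-8,18] y:[9,16] z:[12,23] -> hit [12,16], descend [7, 10]
      N7 x:[-8,-2] y:[9,13] z:[14,17] -> miss, prune
      N10 x:[11,18] y:[14,16] z:[12,23] -> hit [14,16], descend [1, 14]
        N1 x:[14,18] y:[14,15] z:[12,16] -> hit [14,15] leaf, test {P9@t=14}
        N14 x:[11,14] y:[14,16] z:[19,23] -> miss, prune

Summary -> nodes [0, 6, 13, 8, 18, 17, 15, 4, 12, 7, 10, 1, 14]; box-tests=13; leaf-entries=1; first=P9

== RESULT ==
[0, 6, 13, 8, 18, 17, 15, 4, 12, 7, 10, 1, 14]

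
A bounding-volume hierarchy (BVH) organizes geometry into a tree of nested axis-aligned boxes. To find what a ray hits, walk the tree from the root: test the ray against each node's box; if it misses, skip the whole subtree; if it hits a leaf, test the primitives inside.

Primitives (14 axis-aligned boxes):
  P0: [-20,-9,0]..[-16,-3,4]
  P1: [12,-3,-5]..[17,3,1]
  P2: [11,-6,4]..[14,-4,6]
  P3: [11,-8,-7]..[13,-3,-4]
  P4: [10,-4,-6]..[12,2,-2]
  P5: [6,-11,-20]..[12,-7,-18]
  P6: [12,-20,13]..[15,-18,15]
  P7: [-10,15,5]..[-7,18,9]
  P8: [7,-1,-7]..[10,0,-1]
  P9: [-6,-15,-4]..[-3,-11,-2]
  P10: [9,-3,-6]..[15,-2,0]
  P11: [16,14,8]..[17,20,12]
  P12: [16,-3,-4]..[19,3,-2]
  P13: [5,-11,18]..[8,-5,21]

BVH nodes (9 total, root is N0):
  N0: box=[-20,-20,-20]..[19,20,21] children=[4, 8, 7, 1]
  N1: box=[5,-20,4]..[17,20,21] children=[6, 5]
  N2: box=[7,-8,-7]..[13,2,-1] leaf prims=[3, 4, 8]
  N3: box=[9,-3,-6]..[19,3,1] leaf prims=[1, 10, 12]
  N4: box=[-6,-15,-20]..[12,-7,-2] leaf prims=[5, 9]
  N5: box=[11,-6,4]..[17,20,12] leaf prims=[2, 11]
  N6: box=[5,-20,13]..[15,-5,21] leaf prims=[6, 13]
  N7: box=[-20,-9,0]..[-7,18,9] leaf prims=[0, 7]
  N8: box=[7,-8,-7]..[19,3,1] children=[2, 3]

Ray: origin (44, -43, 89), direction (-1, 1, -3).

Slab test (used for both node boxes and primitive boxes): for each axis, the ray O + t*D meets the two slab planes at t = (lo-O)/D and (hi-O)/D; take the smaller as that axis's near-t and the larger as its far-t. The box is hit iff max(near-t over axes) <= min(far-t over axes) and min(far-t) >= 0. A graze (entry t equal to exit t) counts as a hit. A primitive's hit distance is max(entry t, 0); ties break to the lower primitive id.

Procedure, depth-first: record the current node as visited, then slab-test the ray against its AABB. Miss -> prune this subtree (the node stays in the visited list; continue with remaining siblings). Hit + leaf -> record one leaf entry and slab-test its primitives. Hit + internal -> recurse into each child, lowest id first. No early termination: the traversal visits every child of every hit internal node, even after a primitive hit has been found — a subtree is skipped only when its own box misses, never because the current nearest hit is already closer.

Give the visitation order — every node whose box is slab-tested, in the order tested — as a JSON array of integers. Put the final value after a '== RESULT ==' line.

Walk:
N0 x:[25,64] y:[23,63] z:[68/3,109/3] -> hit [25,109/3], descend [1, 4, 7, 8]
  N1 x:[27,39] y:[23,63] z:[68/3,85/3] -> hit [27,85/3], descend [5, 6]
    N5 x:[27,33] y:[37,63] z:[77/3,85/3] -> miss, prune
    N6 x:[29,39] y:[23,38] z:[68/3,76/3] -> miss, prune
  N4 x:[32,50] y:[28,36] z:[91/3,109/3] -> hit [32,36] leaf, test {P5@t=107/3, P9(miss)}
  N7 x:[51,64] y:[34,61] z:[80/3,89/3] -> miss, prune
  N8 x:[25,37] y:[35,46] z:[88/3,32] -> miss, prune

order=[0, 1, 5, 6, 4, 7, 8]  |boxes|=7  |leaves|=1  hit=P5

== RESULT ==
[0, 1, 5, 6, 4, 7, 8]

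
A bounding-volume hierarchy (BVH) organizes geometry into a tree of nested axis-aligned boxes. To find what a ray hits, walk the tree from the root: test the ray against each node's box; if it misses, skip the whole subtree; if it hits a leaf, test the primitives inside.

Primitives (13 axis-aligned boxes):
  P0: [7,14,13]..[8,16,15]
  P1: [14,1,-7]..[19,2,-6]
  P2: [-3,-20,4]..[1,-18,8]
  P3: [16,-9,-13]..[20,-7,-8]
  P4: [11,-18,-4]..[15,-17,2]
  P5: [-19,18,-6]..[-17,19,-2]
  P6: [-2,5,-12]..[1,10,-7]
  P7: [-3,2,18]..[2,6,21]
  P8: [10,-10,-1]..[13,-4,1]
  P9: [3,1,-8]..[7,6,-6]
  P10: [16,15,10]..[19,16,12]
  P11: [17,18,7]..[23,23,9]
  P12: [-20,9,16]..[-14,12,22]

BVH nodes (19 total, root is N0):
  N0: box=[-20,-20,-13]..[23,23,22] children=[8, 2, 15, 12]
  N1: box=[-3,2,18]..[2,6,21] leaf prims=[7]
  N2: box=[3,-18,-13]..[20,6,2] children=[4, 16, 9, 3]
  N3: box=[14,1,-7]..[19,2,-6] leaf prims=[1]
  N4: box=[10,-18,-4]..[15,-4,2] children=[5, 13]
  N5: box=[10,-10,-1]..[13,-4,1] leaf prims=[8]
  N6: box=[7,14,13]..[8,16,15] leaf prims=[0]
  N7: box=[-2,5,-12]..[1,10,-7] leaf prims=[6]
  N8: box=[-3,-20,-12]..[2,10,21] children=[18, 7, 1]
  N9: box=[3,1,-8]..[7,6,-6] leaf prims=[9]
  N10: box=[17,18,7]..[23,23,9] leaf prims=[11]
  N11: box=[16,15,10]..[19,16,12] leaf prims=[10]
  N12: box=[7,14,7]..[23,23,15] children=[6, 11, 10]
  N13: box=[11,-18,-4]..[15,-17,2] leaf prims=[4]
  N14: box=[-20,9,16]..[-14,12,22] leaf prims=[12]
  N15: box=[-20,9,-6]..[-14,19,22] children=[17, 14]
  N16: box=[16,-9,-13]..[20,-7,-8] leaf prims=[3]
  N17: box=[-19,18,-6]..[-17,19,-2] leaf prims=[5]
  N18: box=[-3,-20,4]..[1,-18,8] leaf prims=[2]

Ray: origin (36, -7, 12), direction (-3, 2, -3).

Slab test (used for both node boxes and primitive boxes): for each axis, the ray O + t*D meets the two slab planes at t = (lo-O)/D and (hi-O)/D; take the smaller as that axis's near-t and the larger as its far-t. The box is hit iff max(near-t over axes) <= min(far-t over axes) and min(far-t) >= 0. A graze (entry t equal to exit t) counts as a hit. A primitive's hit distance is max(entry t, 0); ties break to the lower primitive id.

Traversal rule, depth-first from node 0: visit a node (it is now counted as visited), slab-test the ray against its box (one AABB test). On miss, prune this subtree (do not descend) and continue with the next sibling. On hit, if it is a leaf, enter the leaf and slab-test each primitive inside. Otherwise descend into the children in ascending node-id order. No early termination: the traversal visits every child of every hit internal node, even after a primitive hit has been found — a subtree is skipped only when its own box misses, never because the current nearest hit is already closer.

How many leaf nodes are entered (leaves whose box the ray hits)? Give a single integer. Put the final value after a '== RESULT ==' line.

Trace the traversal:
N0 x:[13/3,56/3] y:[-13/2,15] z:[-10/3,25/3] -> hit [13/3,25/3], descend [2, 8, 12, 15]
  N2 x:[16/3,11] y:[-11/2,13/2] z:[10/3,25/3] -> hit [16/3,13/2], descend [3, 4, 9, 16]
    N3 x:[17/3,22/3] y:[4,9/2] z:[6,19/3] -> miss, prune
    N4 x:[7,26/3] y:[-11/2,3/2] z:[10/3,16/3] -> miss, prune
    N9 x:[29/3,11] y:[4,13/2] z:[6,20/3] -> miss, prune
    N16 x:[16/3,20/3] y:[-1,0] z:[20/3,25/3] -> miss, prune
  N8 x:[34/3,13] y:[-13/2,17/2] z:[-3,8] -> miss, prune
  N12 x:[13/3,29/3] y:[21/2,15] z:[-1,5/3] -> miss, prune
  N15 x:[50/3,56/3] y:[8,13] z:[-10/3,6] -> miss, prune

Summary -> nodes [0, 2, 3, 4, 9, 16, 8, 12, 15]; box-tests=9; leaf-entries=0; first=miss

== RESULT ==
0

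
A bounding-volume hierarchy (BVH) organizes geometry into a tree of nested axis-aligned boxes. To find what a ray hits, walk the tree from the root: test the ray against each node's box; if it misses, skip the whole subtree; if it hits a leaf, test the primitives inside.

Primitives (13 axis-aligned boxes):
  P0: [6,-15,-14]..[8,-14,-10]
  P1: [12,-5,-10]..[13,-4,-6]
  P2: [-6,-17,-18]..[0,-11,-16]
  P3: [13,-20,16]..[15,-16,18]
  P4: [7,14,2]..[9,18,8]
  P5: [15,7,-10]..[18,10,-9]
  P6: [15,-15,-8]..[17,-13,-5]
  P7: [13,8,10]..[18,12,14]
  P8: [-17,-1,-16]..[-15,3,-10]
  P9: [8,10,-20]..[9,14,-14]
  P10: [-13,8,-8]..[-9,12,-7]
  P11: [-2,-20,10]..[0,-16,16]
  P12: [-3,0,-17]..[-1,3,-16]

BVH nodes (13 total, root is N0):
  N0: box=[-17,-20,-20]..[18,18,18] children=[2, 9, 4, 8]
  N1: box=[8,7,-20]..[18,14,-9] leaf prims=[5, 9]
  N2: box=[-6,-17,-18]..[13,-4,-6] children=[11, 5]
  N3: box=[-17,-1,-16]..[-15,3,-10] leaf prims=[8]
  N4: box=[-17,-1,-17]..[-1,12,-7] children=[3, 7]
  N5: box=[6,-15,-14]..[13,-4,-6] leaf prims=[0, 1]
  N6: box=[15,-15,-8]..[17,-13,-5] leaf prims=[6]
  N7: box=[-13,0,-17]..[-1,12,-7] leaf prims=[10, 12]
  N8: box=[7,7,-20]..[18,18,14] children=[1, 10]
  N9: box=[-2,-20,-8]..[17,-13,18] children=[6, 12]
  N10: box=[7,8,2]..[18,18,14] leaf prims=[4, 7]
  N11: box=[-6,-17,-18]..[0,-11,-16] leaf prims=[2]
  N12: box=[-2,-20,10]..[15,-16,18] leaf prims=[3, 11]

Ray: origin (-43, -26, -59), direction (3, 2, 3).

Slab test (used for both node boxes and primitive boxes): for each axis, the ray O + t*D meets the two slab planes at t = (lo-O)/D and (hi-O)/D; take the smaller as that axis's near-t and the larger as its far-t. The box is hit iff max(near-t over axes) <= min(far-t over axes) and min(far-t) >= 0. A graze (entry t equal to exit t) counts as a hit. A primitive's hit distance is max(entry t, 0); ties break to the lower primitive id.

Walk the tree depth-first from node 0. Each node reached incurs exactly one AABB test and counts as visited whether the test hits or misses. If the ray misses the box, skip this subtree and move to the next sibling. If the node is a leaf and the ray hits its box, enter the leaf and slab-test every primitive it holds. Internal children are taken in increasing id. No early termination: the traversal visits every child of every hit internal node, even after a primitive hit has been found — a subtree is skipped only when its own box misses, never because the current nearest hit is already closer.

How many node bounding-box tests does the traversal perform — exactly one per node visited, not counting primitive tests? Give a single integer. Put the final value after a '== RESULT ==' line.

Traverse from the root:
N0 x:[26/3,61/3] y:[3,22] z:[13,77/3] -> hit [13,61/3], descend [2, 4, 8, 9]
  N2 x:[37/3,56/3] y:[9/2,11] z:[41/3,53/3] -> miss, prune
  N4 x:[26/3,14] y:[25/2,19] z:[14,52/3] -> hit [14,14], descend [3, 7]
    N3 x:[26/3,28/3] y:[25/2,29/2] z:[43/3,49/3] -> miss, prune
    N7 x:[10,14] y:[13,19] z:[14,52/3] -> hit [14,14] leaf, test {P10(miss), P12@t=14}
  N8 x:[50/3,61/3] y:[33/2,22] z:[13,73/3] -> hit [50/3,61/3], descend [1, 10]
    N1 x:[17,61/3] y:[33/2,20] z:[13,50/3] -> miss, prune
    N10 x:[50/3,61/3] y:[17,22] z:[61/3,73/3] -> hit [61/3,61/3] leaf, test {P4(miss), P7(miss)}
  N9 x:[41/3,20] y:[3,13/2] z:[17,77/3] -> miss, prune

Visited [0, 2, 4, 3, 7, 8, 1, 10, 9]. Tests: 9 box, 2 leaf. Nearest: P12.

== RESULT ==
9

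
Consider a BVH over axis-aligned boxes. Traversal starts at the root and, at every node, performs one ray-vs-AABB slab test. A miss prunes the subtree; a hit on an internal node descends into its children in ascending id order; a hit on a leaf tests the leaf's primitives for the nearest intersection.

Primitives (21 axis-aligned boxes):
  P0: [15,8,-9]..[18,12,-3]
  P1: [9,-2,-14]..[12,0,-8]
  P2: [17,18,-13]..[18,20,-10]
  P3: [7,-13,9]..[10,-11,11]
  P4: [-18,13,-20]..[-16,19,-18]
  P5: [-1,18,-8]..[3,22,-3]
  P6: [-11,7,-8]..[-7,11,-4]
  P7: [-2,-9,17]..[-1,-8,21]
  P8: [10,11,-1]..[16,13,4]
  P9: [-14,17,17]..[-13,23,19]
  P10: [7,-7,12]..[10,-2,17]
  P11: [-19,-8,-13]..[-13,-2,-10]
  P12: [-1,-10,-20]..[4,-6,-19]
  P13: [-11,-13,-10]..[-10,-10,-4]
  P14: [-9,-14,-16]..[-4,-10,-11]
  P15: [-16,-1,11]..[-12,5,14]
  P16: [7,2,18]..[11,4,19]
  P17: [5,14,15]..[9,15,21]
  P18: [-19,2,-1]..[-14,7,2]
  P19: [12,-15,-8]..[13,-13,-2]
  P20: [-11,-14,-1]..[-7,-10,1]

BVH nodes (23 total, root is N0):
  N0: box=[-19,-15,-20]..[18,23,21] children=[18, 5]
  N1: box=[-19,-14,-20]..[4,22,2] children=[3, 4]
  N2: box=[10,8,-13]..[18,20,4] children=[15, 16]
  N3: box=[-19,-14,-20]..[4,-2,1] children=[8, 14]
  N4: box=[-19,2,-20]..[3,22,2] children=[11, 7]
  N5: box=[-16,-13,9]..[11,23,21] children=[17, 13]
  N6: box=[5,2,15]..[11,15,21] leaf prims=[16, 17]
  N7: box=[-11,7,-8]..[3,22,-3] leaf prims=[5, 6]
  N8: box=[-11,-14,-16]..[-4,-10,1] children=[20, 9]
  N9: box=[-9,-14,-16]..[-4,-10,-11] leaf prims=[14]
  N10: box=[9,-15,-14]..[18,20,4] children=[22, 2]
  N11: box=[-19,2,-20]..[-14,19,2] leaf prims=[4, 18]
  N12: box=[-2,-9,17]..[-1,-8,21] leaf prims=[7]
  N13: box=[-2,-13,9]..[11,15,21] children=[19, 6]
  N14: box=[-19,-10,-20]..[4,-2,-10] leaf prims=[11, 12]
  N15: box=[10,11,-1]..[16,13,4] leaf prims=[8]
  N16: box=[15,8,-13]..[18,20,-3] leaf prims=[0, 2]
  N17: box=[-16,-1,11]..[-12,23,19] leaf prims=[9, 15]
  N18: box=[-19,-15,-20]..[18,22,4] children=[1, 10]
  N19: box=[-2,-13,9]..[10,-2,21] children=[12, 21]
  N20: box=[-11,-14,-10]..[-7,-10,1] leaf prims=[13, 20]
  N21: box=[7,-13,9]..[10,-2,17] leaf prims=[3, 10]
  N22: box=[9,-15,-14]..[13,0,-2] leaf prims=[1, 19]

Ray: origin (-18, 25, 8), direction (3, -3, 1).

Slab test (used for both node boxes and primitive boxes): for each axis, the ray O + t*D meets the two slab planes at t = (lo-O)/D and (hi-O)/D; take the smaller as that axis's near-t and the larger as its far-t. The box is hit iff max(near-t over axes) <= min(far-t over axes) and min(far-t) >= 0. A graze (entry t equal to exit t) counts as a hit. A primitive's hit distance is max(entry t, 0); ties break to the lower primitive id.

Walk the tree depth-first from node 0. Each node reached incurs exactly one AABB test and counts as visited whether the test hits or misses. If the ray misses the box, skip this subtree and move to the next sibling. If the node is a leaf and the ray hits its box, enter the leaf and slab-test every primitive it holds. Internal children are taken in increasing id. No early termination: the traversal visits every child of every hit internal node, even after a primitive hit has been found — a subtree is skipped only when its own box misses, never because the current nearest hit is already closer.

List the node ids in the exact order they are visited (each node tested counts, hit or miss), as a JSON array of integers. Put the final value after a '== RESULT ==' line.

Trace the traversal:
N0 x:[-1/3,12] y:[2/3,40/3] z:[-28,13] -> hit [2/3,12], descend [5, 18]
  N5 x:[2/3,29/3] y:[2/3,38/3] z:[1,13] -> hit [1,29/3], descend [13, 17]
    N13 x:[16/3,29/3] y:[10/3,38/3] z:[1,13] -> hit [16/3,29/3], descend [6, 19]
      N6 x:[23/3,29/3] y:[10/3,23/3] z:[7,13] -> hit [23/3,23/3] leaf, test {P16(miss), P17(miss)}
      N19 x:[16/3,28/3] y:[9,38/3] z:[1,13] -> hit [9,28/3], descend [12, 21]
        N12 x:[16/3,17/3] y:[11,34/3] z:[9,13] -> miss, prune
        N21 x:[25/3,28/3] y:[9,38/3] z:[1,9] -> hit [9,9] leaf, test {P3(miss), P10@t=9}
    N17 x:[2/3,2] y:[2/3,26/3] z:[3,11] -> miss, prune
  N18 x:[-1/3,12] y:[1,40/3] z:[-28,-4] -> miss, prune

Visited [0, 5, 13, 6, 19, 12, 21, 17, 18]. Tests: 9 box, 2 leaf. Nearest: P10.

== RESULT ==
[0, 5, 13, 6, 19, 12, 21, 17, 18]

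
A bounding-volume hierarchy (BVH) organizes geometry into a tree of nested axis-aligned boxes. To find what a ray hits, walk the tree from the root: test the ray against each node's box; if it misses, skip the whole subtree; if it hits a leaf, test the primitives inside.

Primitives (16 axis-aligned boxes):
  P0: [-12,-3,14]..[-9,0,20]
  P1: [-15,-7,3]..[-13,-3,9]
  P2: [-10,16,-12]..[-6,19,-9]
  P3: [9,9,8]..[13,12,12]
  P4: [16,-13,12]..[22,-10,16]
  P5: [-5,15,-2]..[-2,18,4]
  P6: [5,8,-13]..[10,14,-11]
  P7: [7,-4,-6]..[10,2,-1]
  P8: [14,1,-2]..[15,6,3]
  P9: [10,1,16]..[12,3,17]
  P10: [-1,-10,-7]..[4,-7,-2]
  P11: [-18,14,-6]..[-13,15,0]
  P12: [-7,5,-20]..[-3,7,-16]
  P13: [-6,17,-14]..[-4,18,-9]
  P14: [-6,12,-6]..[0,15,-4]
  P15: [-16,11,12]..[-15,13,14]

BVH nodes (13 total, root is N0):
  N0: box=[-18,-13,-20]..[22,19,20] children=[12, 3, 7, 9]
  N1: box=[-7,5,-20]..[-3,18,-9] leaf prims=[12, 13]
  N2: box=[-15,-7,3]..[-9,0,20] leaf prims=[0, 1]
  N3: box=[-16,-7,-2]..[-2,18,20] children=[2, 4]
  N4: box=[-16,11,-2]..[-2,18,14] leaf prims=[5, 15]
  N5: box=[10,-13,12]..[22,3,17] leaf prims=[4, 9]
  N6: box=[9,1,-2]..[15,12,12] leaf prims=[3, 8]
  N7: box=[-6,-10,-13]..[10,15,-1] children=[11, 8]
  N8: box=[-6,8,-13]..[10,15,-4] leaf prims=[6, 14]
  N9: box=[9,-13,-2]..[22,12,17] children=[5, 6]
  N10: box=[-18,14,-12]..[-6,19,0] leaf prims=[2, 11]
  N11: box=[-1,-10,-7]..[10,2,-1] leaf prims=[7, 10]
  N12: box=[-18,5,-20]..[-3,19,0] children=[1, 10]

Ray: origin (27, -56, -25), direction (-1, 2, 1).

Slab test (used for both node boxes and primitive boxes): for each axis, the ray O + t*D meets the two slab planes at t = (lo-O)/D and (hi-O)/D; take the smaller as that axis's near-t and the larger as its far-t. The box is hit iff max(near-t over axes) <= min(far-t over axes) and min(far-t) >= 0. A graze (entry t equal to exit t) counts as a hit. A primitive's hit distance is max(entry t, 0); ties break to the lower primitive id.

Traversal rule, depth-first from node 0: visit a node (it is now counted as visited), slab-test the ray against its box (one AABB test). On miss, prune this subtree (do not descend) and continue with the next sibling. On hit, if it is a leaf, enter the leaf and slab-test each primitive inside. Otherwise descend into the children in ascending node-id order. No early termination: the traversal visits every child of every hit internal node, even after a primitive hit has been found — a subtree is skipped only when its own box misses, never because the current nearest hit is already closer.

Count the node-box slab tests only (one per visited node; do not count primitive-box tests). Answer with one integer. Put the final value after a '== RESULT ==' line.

Walk:
N0 x:[5,45] y:[43/2,75/2] z:[5,45] -> hit [43/2,75/2], descend [3, 7, 9, 12]
  N3 x:[29,43] y:[49/2,37] z:[23,45] -> hit [29,37], descend [2, 4]
    N2 x:[36,42] y:[49/2,28] z:[28,45] -> miss, prune
    N4 x:[29,43] y:[67/2,37] z:[23,39] -> hit [67/2,37] leaf, test {P5(miss), P15(miss)}
  N7 x:[17,33] y:[23,71/2] z:[12,24] -> hit [23,24], descend [8, 11]
    N8 x:[17,33] y:[32,71/2] z:[12,21] -> miss, prune
    N11 x:[17,28] y:[23,29] z:[18,24] -> hit [23,24] leaf, test {P7(miss), P10@t=23}
  N9 x:[5,18] y:[43/2,34] z:[23,42] -> miss, prune
  N12 x:[30,45] y:[61/2,75/2] z:[5,25] -> miss, prune

9 AABB tests over nodes [0, 3, 2, 4, 7, 8, 11, 9, 12]; 2 leaves entered; closest P10.

== RESULT ==
9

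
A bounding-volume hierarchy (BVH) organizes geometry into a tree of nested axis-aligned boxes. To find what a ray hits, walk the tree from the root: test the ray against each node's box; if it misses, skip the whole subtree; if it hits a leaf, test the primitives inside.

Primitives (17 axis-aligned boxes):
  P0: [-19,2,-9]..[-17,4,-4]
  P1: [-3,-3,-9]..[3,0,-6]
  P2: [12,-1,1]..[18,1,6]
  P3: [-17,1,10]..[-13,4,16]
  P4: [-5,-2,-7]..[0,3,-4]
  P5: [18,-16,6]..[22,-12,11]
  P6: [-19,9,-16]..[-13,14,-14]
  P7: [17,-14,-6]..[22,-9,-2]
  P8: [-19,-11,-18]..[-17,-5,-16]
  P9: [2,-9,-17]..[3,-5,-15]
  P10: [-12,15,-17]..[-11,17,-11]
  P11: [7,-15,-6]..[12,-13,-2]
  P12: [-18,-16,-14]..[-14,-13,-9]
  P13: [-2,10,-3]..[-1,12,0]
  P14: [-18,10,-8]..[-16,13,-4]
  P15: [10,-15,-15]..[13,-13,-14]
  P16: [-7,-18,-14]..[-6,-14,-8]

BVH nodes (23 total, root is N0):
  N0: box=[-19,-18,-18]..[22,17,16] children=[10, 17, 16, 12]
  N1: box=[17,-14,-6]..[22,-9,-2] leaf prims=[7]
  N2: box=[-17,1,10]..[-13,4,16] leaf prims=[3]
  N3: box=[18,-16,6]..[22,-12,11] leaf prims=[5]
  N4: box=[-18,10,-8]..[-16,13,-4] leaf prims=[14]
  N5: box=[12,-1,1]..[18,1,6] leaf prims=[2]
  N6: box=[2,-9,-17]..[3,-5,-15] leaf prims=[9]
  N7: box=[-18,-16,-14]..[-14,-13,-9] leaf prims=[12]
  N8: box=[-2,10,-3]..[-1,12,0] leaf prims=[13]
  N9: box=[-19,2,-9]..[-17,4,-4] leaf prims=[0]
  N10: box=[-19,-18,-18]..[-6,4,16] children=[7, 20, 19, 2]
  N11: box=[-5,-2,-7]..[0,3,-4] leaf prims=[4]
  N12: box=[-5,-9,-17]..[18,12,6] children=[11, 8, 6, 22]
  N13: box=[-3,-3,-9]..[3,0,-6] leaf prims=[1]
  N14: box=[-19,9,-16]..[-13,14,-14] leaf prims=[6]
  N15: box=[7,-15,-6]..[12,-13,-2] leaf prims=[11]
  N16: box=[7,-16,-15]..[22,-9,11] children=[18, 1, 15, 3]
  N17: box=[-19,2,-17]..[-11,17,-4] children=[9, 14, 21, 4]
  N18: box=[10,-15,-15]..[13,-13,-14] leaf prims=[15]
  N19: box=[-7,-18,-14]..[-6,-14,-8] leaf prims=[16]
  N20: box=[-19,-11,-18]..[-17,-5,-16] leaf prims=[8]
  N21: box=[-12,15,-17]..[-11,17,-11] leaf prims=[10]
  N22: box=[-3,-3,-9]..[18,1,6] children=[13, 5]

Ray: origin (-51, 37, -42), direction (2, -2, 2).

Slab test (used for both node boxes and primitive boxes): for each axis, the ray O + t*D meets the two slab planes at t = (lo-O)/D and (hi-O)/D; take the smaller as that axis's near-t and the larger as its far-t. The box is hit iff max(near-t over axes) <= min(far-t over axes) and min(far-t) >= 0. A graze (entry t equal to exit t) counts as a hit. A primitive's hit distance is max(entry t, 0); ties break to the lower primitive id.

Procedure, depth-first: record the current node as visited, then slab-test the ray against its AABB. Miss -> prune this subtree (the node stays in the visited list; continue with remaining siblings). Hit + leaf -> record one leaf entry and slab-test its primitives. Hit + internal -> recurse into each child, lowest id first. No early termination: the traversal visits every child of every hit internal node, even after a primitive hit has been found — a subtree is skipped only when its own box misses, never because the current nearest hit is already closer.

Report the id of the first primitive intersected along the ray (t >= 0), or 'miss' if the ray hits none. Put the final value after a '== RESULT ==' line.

Traverse from the root:
N0 x:[16,73/2] y:[10,55/2] z:[12,29] -> hit [16,55/2], descend [10, 12, 16, 17]
  N10 x:[16,45/2] y:[33/2,55/2] z:[12,29] -> hit [33/2,45/2], descend [2, 7, 19, 20]
    N2 x:[17,19] y:[33/2,18] z:[26,29] -> miss, prune
    N7 x:[33/2,37/2] y:[25,53/2] z:[14,33/2] -> miss, prune
    N19 x:[22,45/2] y:[51/2,55/2] z:[14,17] -> miss, prune
    N20 x:[16,17] y:[21,24] z:[12,13] -> miss, prune
  N12 x:[23,69/2] y:[25/2,23] z:[25/2,24] -> hit [23,23], descend [6, 8, 11, 22]
    N6 x:[53/2,27] y:[21,23] z:[25/2,27/2] -> miss, prune
    N8 x:[49/2,25] y:[25/2,27/2] z:[39/2,21] -> miss, prune
    N11 x:[23,51/2] y:[17,39/2] z:[35/2,19] -> miss, prune
    N22 x:[24,69/2] y:[18,20] z:[33/2,24] -> miss, prune
  N16 x:[29,73/2] y:[23,53/2] z:[27/2,53/2] -> miss, prune
  N17 x:[16,20] y:[10,35/2] z:[25/2,19] -> hit [16,35/2], descend [4, 9, 14, 21]
    N4 x:[33/2,35/2] y:[12,27/2] z:[17,19] -> miss, prune
    N9 x:[16,17] y:[33/2,35/2] z:[33/2,19] -> hit [33/2,17] leaf, test {P0@t=33/2}
    N14 x:[16,19] y:[23/2,14] z:[13,14] -> miss, prune
    N21 x:[39/2,20] y:[10,11] z:[25/2,31/2] -> miss, prune

Visited [0, 10, 2, 7, 19, 20, 12, 6, 8, 11, 22, 16, 17, 4, 9, 14, 21]. Tests: 17 box, 1 leaf. Nearest: P0.

== RESULT ==
0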